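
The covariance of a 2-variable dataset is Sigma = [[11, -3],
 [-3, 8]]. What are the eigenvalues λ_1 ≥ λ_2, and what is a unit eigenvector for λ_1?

Step 1 — characteristic polynomial of 2×2 Sigma:
  det(Sigma - λI) = λ² - trace · λ + det = 0.
  trace = 11 + 8 = 19, det = 11·8 - (-3)² = 79.
Step 2 — discriminant:
  Δ = trace² - 4·det = 361 - 316 = 45.
Step 3 — eigenvalues:
  λ = (trace ± √Δ)/2 = (19 ± 6.7082)/2,
  λ_1 = 12.8541,  λ_2 = 6.1459.

Step 4 — unit eigenvector for λ_1: solve (Sigma - λ_1 I)v = 0. First row:
  (11 - 12.8541)·v_x + (-3)·v_y = 0, i.e. (-1.8541)·v_x + (-3)·v_y = 0,
  so v ∝ (b, λ_1 - a) = (-3, 1.8541); multiply by -1 so the first entry is positive: u = (3, -1.8541).
  ||u|| = √((3)² + (-1.8541)²) = √(12.4377) ≈ 3.5267,
  v_1 = u/||u|| ≈ (0.8507, -0.5257) (||v_1|| = 1).

λ_1 = 12.8541,  λ_2 = 6.1459;  v_1 ≈ (0.8507, -0.5257)


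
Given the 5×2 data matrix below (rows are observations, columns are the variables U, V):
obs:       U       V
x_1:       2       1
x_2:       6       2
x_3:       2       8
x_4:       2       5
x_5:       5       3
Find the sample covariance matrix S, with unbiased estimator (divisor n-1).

Step 1 — column means:
  mean(U) = (2 + 6 + 2 + 2 + 5) / 5 = 17/5 = 3.4
  mean(V) = (1 + 2 + 8 + 5 + 3) / 5 = 19/5 = 3.8

Step 2 — sample covariance S[i,j] = (1/(n-1)) · Σ_k (x_{k,i} - mean_i) · (x_{k,j} - mean_j), with n-1 = 4.
  S[U,U] = ((-1.4)·(-1.4) + (2.6)·(2.6) + (-1.4)·(-1.4) + (-1.4)·(-1.4) + (1.6)·(1.6)) / 4 = 15.2/4 = 3.8
  S[U,V] = ((-1.4)·(-2.8) + (2.6)·(-1.8) + (-1.4)·(4.2) + (-1.4)·(1.2) + (1.6)·(-0.8)) / 4 = -9.6/4 = -2.4
  S[V,V] = ((-2.8)·(-2.8) + (-1.8)·(-1.8) + (4.2)·(4.2) + (1.2)·(1.2) + (-0.8)·(-0.8)) / 4 = 30.8/4 = 7.7

S is symmetric (S[j,i] = S[i,j]). Assembling:

S = [[3.8, -2.4],
 [-2.4, 7.7]]


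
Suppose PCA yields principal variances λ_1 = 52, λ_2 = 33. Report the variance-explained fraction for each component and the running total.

Step 1 — total variance = trace(Sigma) = Σ λ_i = 52 + 33 = 85.

Step 2 — fraction explained by component i = λ_i / Σ λ:
  PC1: 52/85 = 0.6118
  PC2: 33/85 = 0.3882

Step 3 — cumulative fraction after k components = (λ_1 + ... + λ_k) / Σ λ:
  k = 1: 52/85 = 0.6118
  k = 2: (52 + 33)/85 = 85/85 = 1

Summary (fraction, with percent):

explained: PC1 0.6118 (61.18%), PC2 0.3882 (38.82%);  cumulative: 0.6118, 1


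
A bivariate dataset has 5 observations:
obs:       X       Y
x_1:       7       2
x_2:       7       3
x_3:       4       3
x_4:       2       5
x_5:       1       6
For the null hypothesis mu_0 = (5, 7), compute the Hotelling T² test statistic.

Step 1 — sample mean vector:
  mean(X) = (7 + 7 + 4 + 2 + 1) / 5 = 21/5 = 4.2
  mean(Y) = (2 + 3 + 3 + 5 + 6) / 5 = 19/5 = 3.8
  x̄ = (4.2, 3.8),  deviation x̄ - mu_0 = (4.2, 3.8) - (5, 7) = (-0.8, -3.2).

Step 2 — sample covariance matrix, S[i,j] = (1/(n-1)) · Σ_k (x_{k,i} - mean_i) · (x_{k,j} - mean_j), divisor n-1 = 4:
  S[X,X] = ((2.8)·(2.8) + (2.8)·(2.8) + (-0.2)·(-0.2) + (-2.2)·(-2.2) + (-3.2)·(-3.2)) / 4 = 30.8/4 = 7.7
  S[X,Y] = ((2.8)·(-1.8) + (2.8)·(-0.8) + (-0.2)·(-0.8) + (-2.2)·(1.2) + (-3.2)·(2.2)) / 4 = -16.8/4 = -4.2
  S[Y,Y] = ((-1.8)·(-1.8) + (-0.8)·(-0.8) + (-0.8)·(-0.8) + (1.2)·(1.2) + (2.2)·(2.2)) / 4 = 10.8/4 = 2.7
  S = [[7.7, -4.2],
 [-4.2, 2.7]].

Step 3 — invert S. det(S) = 7.7·2.7 - (-4.2)² = 3.15.
  S^{-1} = (1/det) · [[d, -b], [-b, a]] = [[0.8571, 1.3333],
 [1.3333, 2.4444]].

Step 4 — quadratic form (x̄ - mu_0)^T · S^{-1} · (x̄ - mu_0):
  S^{-1} · (x̄ - mu_0) = (-4.9524, -8.8889),
  (x̄ - mu_0)^T · [...] = (-0.8)·(-4.9524) + (-3.2)·(-8.8889) = 32.4063.

Step 5 — scale by n: T² = 5 · 32.4063 = 162.0317.

T² ≈ 162.0317


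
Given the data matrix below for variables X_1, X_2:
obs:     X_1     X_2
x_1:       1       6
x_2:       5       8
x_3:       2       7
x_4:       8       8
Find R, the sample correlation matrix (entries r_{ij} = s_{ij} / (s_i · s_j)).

Step 1 — column means:
  mean(X_1) = (1 + 5 + 2 + 8) / 4 = 16/4 = 4
  mean(X_2) = (6 + 8 + 7 + 8) / 4 = 29/4 = 7.25

Step 2 — sample variances and covariances s[i,j] = (1/(n-1)) · Σ_k (x_{k,i} - mean_i) · (x_{k,j} - mean_j), with n-1 = 3:
  s[X_1,X_1] = ((-3)·(-3) + (1)·(1) + (-2)·(-2) + (4)·(4)) / 3 = 30/3 = 10
  s[X_1,X_2] = ((-3)·(-1.25) + (1)·(0.75) + (-2)·(-0.25) + (4)·(0.75)) / 3 = 8/3 = 2.6667
  s[X_2,X_2] = ((-1.25)·(-1.25) + (0.75)·(0.75) + (-0.25)·(-0.25) + (0.75)·(0.75)) / 3 = 2.75/3 = 0.9167
  Sample standard deviations s_i = √(s[i,i]):
  s(X_1) = √(10) = 3.1623
  s(X_2) = √(0.9167) = 0.9574

Step 3 — r_{ij} = s_{ij} / (s_i · s_j):
  r[X_1,X_1] = 1 (diagonal).
  r[X_1,X_2] = 2.6667 / (3.1623 · 0.9574) = 2.6667 / 3.0277 = 0.8808
  r[X_2,X_2] = 1 (diagonal).

R is symmetric with unit diagonal. Assembling:

R = [[1, 0.8808],
 [0.8808, 1]]


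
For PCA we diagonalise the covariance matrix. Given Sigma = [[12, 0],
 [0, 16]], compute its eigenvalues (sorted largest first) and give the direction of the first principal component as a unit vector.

Step 1 — characteristic polynomial of 2×2 Sigma:
  det(Sigma - λI) = λ² - trace · λ + det = 0.
  trace = 12 + 16 = 28, det = 12·16 - (0)² = 192.
Step 2 — discriminant:
  Δ = trace² - 4·det = 784 - 768 = 16.
Step 3 — eigenvalues:
  λ = (trace ± √Δ)/2 = (28 ± 4)/2,
  λ_1 = 16,  λ_2 = 12.

Step 4 — unit eigenvector for λ_1: Sigma is diagonal, so its eigenvectors are the coordinate axes. λ_1 = 16 is the diagonal entry on the second coordinate axis, hence
  v_1 = (0, 1) (||v_1|| = 1).

λ_1 = 16,  λ_2 = 12;  v_1 ≈ (0, 1)


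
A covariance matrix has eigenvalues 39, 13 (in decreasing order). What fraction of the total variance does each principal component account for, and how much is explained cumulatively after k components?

Step 1 — total variance = trace(Sigma) = Σ λ_i = 39 + 13 = 52.

Step 2 — fraction explained by component i = λ_i / Σ λ:
  PC1: 39/52 = 0.75
  PC2: 13/52 = 0.25

Step 3 — cumulative fraction after k components = (λ_1 + ... + λ_k) / Σ λ:
  k = 1: 39/52 = 0.75
  k = 2: (39 + 13)/52 = 52/52 = 1

Summary (fraction, with percent):

explained: PC1 0.75 (75%), PC2 0.25 (25%);  cumulative: 0.75, 1


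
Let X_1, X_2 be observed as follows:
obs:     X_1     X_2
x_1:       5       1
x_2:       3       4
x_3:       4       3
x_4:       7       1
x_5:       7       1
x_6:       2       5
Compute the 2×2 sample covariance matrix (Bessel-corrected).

Step 1 — column means:
  mean(X_1) = (5 + 3 + 4 + 7 + 7 + 2) / 6 = 28/6 = 4.6667
  mean(X_2) = (1 + 4 + 3 + 1 + 1 + 5) / 6 = 15/6 = 2.5

Step 2 — sample covariance S[i,j] = (1/(n-1)) · Σ_k (x_{k,i} - mean_i) · (x_{k,j} - mean_j), with n-1 = 5.
  S[X_1,X_1] = ((0.3333)·(0.3333) + (-1.6667)·(-1.6667) + (-0.6667)·(-0.6667) + (2.3333)·(2.3333) + (2.3333)·(2.3333) + (-2.6667)·(-2.6667)) / 5 = 21.3333/5 = 4.2667
  S[X_1,X_2] = ((0.3333)·(-1.5) + (-1.6667)·(1.5) + (-0.6667)·(0.5) + (2.3333)·(-1.5) + (2.3333)·(-1.5) + (-2.6667)·(2.5)) / 5 = -17/5 = -3.4
  S[X_2,X_2] = ((-1.5)·(-1.5) + (1.5)·(1.5) + (0.5)·(0.5) + (-1.5)·(-1.5) + (-1.5)·(-1.5) + (2.5)·(2.5)) / 5 = 15.5/5 = 3.1

S is symmetric (S[j,i] = S[i,j]). Assembling:

S = [[4.2667, -3.4],
 [-3.4, 3.1]]


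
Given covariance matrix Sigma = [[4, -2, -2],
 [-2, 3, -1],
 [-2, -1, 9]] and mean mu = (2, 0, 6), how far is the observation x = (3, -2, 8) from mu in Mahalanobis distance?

Step 1 — centre the observation: (x - mu) = (1, -2, 2).

Step 2 — invert Sigma (cofactor / det for 3×3, or solve directly):
  Sigma^{-1} = [[0.5417, 0.4167, 0.1667],
 [0.4167, 0.6667, 0.1667],
 [0.1667, 0.1667, 0.1667]].

Step 3 — form the quadratic (x - mu)^T · Sigma^{-1} · (x - mu):
  Sigma^{-1} · (x - mu) = (0.0417, -0.5833, 0.1667).
  (x - mu)^T · [Sigma^{-1} · (x - mu)] = (1)·(0.0417) + (-2)·(-0.5833) + (2)·(0.1667) = 1.5417.

Step 4 — take square root: d = √(1.5417) ≈ 1.2416.

d(x, mu) = √(1.5417) ≈ 1.2416


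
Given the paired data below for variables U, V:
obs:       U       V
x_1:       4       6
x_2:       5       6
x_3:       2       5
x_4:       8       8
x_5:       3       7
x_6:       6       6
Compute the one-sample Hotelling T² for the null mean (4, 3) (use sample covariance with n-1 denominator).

Step 1 — sample mean vector:
  mean(U) = (4 + 5 + 2 + 8 + 3 + 6) / 6 = 28/6 = 4.6667
  mean(V) = (6 + 6 + 5 + 8 + 7 + 6) / 6 = 38/6 = 6.3333
  x̄ = (4.6667, 6.3333),  deviation x̄ - mu_0 = (4.6667, 6.3333) - (4, 3) = (0.6667, 3.3333).

Step 2 — sample covariance matrix, S[i,j] = (1/(n-1)) · Σ_k (x_{k,i} - mean_i) · (x_{k,j} - mean_j), divisor n-1 = 5:
  S[U,U] = ((-0.6667)·(-0.6667) + (0.3333)·(0.3333) + (-2.6667)·(-2.6667) + (3.3333)·(3.3333) + (-1.6667)·(-1.6667) + (1.3333)·(1.3333)) / 5 = 23.3333/5 = 4.6667
  S[U,V] = ((-0.6667)·(-0.3333) + (0.3333)·(-0.3333) + (-2.6667)·(-1.3333) + (3.3333)·(1.6667) + (-1.6667)·(0.6667) + (1.3333)·(-0.3333)) / 5 = 7.6667/5 = 1.5333
  S[V,V] = ((-0.3333)·(-0.3333) + (-0.3333)·(-0.3333) + (-1.3333)·(-1.3333) + (1.6667)·(1.6667) + (0.6667)·(0.6667) + (-0.3333)·(-0.3333)) / 5 = 5.3333/5 = 1.0667
  S = [[4.6667, 1.5333],
 [1.5333, 1.0667]].

Step 3 — invert S. det(S) = 4.6667·1.0667 - (1.5333)² = 2.6267.
  S^{-1} = (1/det) · [[d, -b], [-b, a]] = [[0.4061, -0.5838],
 [-0.5838, 1.7766]].

Step 4 — quadratic form (x̄ - mu_0)^T · S^{-1} · (x̄ - mu_0):
  S^{-1} · (x̄ - mu_0) = (-1.6751, 5.533),
  (x̄ - mu_0)^T · [...] = (0.6667)·(-1.6751) + (3.3333)·(5.533) = 17.3266.

Step 5 — scale by n: T² = 6 · 17.3266 = 103.9594.

T² ≈ 103.9594


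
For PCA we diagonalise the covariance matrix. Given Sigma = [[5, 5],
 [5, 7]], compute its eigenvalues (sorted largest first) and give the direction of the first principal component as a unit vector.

Step 1 — characteristic polynomial of 2×2 Sigma:
  det(Sigma - λI) = λ² - trace · λ + det = 0.
  trace = 5 + 7 = 12, det = 5·7 - (5)² = 10.
Step 2 — discriminant:
  Δ = trace² - 4·det = 144 - 40 = 104.
Step 3 — eigenvalues:
  λ = (trace ± √Δ)/2 = (12 ± 10.198)/2,
  λ_1 = 11.099,  λ_2 = 0.901.

Step 4 — unit eigenvector for λ_1: solve (Sigma - λ_1 I)v = 0. First row:
  (5 - 11.099)·v_x + (5)·v_y = 0, i.e. (-6.099)·v_x + (5)·v_y = 0,
  so v ∝ (b, λ_1 - a) = (5, 6.099) = u.
  ||u|| = √((5)² + (6.099)²) = √(62.198) ≈ 7.8866,
  v_1 = u/||u|| ≈ (0.634, 0.7733) (||v_1|| = 1).

λ_1 = 11.099,  λ_2 = 0.901;  v_1 ≈ (0.634, 0.7733)


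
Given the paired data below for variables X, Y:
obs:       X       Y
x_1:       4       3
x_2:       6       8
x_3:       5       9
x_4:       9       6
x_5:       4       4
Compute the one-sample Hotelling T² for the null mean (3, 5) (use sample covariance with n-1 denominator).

Step 1 — sample mean vector:
  mean(X) = (4 + 6 + 5 + 9 + 4) / 5 = 28/5 = 5.6
  mean(Y) = (3 + 8 + 9 + 6 + 4) / 5 = 30/5 = 6
  x̄ = (5.6, 6),  deviation x̄ - mu_0 = (5.6, 6) - (3, 5) = (2.6, 1).

Step 2 — sample covariance matrix, S[i,j] = (1/(n-1)) · Σ_k (x_{k,i} - mean_i) · (x_{k,j} - mean_j), divisor n-1 = 4:
  S[X,X] = ((-1.6)·(-1.6) + (0.4)·(0.4) + (-0.6)·(-0.6) + (3.4)·(3.4) + (-1.6)·(-1.6)) / 4 = 17.2/4 = 4.3
  S[X,Y] = ((-1.6)·(-3) + (0.4)·(2) + (-0.6)·(3) + (3.4)·(0) + (-1.6)·(-2)) / 4 = 7/4 = 1.75
  S[Y,Y] = ((-3)·(-3) + (2)·(2) + (3)·(3) + (0)·(0) + (-2)·(-2)) / 4 = 26/4 = 6.5
  S = [[4.3, 1.75],
 [1.75, 6.5]].

Step 3 — invert S. det(S) = 4.3·6.5 - (1.75)² = 24.8875.
  S^{-1} = (1/det) · [[d, -b], [-b, a]] = [[0.2612, -0.0703],
 [-0.0703, 0.1728]].

Step 4 — quadratic form (x̄ - mu_0)^T · S^{-1} · (x̄ - mu_0):
  S^{-1} · (x̄ - mu_0) = (0.6087, -0.01),
  (x̄ - mu_0)^T · [...] = (2.6)·(0.6087) + (1)·(-0.01) = 1.5727.

Step 5 — scale by n: T² = 5 · 1.5727 = 7.8634.

T² ≈ 7.8634


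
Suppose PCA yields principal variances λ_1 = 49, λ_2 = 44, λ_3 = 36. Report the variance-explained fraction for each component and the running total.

Step 1 — total variance = trace(Sigma) = Σ λ_i = 49 + 44 + 36 = 129.

Step 2 — fraction explained by component i = λ_i / Σ λ:
  PC1: 49/129 = 0.3798
  PC2: 44/129 = 0.3411
  PC3: 36/129 = 0.2791

Step 3 — cumulative fraction after k components = (λ_1 + ... + λ_k) / Σ λ:
  k = 1: 49/129 = 0.3798
  k = 2: (49 + 44)/129 = 93/129 = 0.7209
  k = 3: (49 + 44 + 36)/129 = 129/129 = 1

Summary (fraction, with percent):

explained: PC1 0.3798 (37.98%), PC2 0.3411 (34.11%), PC3 0.2791 (27.91%);  cumulative: 0.3798, 0.7209, 1


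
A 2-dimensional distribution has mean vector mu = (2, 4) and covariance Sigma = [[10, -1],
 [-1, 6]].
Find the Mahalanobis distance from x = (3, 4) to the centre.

Step 1 — centre the observation: (x - mu) = (1, 0).

Step 2 — invert Sigma. det(Sigma) = 10·6 - (-1)² = 59.
  Sigma^{-1} = (1/det) · [[d, -b], [-b, a]] = [[0.1017, 0.0169],
 [0.0169, 0.1695]].

Step 3 — form the quadratic (x - mu)^T · Sigma^{-1} · (x - mu):
  Sigma^{-1} · (x - mu) = (0.1017, 0.0169).
  (x - mu)^T · [Sigma^{-1} · (x - mu)] = (1)·(0.1017) + (0)·(0.0169) = 0.1017.

Step 4 — take square root: d = √(0.1017) ≈ 0.3189.

d(x, mu) = √(0.1017) ≈ 0.3189


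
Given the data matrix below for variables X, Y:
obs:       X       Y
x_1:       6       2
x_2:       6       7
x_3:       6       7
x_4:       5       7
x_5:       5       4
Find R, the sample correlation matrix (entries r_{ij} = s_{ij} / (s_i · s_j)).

Step 1 — column means:
  mean(X) = (6 + 6 + 6 + 5 + 5) / 5 = 28/5 = 5.6
  mean(Y) = (2 + 7 + 7 + 7 + 4) / 5 = 27/5 = 5.4

Step 2 — sample variances and covariances s[i,j] = (1/(n-1)) · Σ_k (x_{k,i} - mean_i) · (x_{k,j} - mean_j), with n-1 = 4:
  s[X,X] = ((0.4)·(0.4) + (0.4)·(0.4) + (0.4)·(0.4) + (-0.6)·(-0.6) + (-0.6)·(-0.6)) / 4 = 1.2/4 = 0.3
  s[X,Y] = ((0.4)·(-3.4) + (0.4)·(1.6) + (0.4)·(1.6) + (-0.6)·(1.6) + (-0.6)·(-1.4)) / 4 = -0.2/4 = -0.05
  s[Y,Y] = ((-3.4)·(-3.4) + (1.6)·(1.6) + (1.6)·(1.6) + (1.6)·(1.6) + (-1.4)·(-1.4)) / 4 = 21.2/4 = 5.3
  Sample standard deviations s_i = √(s[i,i]):
  s(X) = √(0.3) = 0.5477
  s(Y) = √(5.3) = 2.3022

Step 3 — r_{ij} = s_{ij} / (s_i · s_j):
  r[X,X] = 1 (diagonal).
  r[X,Y] = -0.05 / (0.5477 · 2.3022) = -0.05 / 1.261 = -0.0397
  r[Y,Y] = 1 (diagonal).

R is symmetric with unit diagonal. Assembling:

R = [[1, -0.0397],
 [-0.0397, 1]]


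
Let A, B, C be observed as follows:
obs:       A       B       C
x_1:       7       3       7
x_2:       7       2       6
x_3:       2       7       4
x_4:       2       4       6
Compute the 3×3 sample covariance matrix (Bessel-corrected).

Step 1 — column means:
  mean(A) = (7 + 7 + 2 + 2) / 4 = 18/4 = 4.5
  mean(B) = (3 + 2 + 7 + 4) / 4 = 16/4 = 4
  mean(C) = (7 + 6 + 4 + 6) / 4 = 23/4 = 5.75

Step 2 — sample covariance S[i,j] = (1/(n-1)) · Σ_k (x_{k,i} - mean_i) · (x_{k,j} - mean_j), with n-1 = 3.
  S[A,A] = ((2.5)·(2.5) + (2.5)·(2.5) + (-2.5)·(-2.5) + (-2.5)·(-2.5)) / 3 = 25/3 = 8.3333
  S[A,B] = ((2.5)·(-1) + (2.5)·(-2) + (-2.5)·(3) + (-2.5)·(0)) / 3 = -15/3 = -5
  S[A,C] = ((2.5)·(1.25) + (2.5)·(0.25) + (-2.5)·(-1.75) + (-2.5)·(0.25)) / 3 = 7.5/3 = 2.5
  S[B,B] = ((-1)·(-1) + (-2)·(-2) + (3)·(3) + (0)·(0)) / 3 = 14/3 = 4.6667
  S[B,C] = ((-1)·(1.25) + (-2)·(0.25) + (3)·(-1.75) + (0)·(0.25)) / 3 = -7/3 = -2.3333
  S[C,C] = ((1.25)·(1.25) + (0.25)·(0.25) + (-1.75)·(-1.75) + (0.25)·(0.25)) / 3 = 4.75/3 = 1.5833

S is symmetric (S[j,i] = S[i,j]). Assembling:

S = [[8.3333, -5, 2.5],
 [-5, 4.6667, -2.3333],
 [2.5, -2.3333, 1.5833]]


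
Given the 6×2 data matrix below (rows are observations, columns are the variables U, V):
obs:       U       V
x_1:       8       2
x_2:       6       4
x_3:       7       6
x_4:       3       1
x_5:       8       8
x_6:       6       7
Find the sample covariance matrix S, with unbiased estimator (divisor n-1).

Step 1 — column means:
  mean(U) = (8 + 6 + 7 + 3 + 8 + 6) / 6 = 38/6 = 6.3333
  mean(V) = (2 + 4 + 6 + 1 + 8 + 7) / 6 = 28/6 = 4.6667

Step 2 — sample covariance S[i,j] = (1/(n-1)) · Σ_k (x_{k,i} - mean_i) · (x_{k,j} - mean_j), with n-1 = 5.
  S[U,U] = ((1.6667)·(1.6667) + (-0.3333)·(-0.3333) + (0.6667)·(0.6667) + (-3.3333)·(-3.3333) + (1.6667)·(1.6667) + (-0.3333)·(-0.3333)) / 5 = 17.3333/5 = 3.4667
  S[U,V] = ((1.6667)·(-2.6667) + (-0.3333)·(-0.6667) + (0.6667)·(1.3333) + (-3.3333)·(-3.6667) + (1.6667)·(3.3333) + (-0.3333)·(2.3333)) / 5 = 13.6667/5 = 2.7333
  S[V,V] = ((-2.6667)·(-2.6667) + (-0.6667)·(-0.6667) + (1.3333)·(1.3333) + (-3.6667)·(-3.6667) + (3.3333)·(3.3333) + (2.3333)·(2.3333)) / 5 = 39.3333/5 = 7.8667

S is symmetric (S[j,i] = S[i,j]). Assembling:

S = [[3.4667, 2.7333],
 [2.7333, 7.8667]]


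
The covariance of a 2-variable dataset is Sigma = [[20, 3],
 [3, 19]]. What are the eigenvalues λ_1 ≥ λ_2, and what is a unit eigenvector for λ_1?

Step 1 — characteristic polynomial of 2×2 Sigma:
  det(Sigma - λI) = λ² - trace · λ + det = 0.
  trace = 20 + 19 = 39, det = 20·19 - (3)² = 371.
Step 2 — discriminant:
  Δ = trace² - 4·det = 1521 - 1484 = 37.
Step 3 — eigenvalues:
  λ = (trace ± √Δ)/2 = (39 ± 6.0828)/2,
  λ_1 = 22.5414,  λ_2 = 16.4586.

Step 4 — unit eigenvector for λ_1: solve (Sigma - λ_1 I)v = 0. First row:
  (20 - 22.5414)·v_x + (3)·v_y = 0, i.e. (-2.5414)·v_x + (3)·v_y = 0,
  so v ∝ (b, λ_1 - a) = (3, 2.5414) = u.
  ||u|| = √((3)² + (2.5414)²) = √(15.4586) ≈ 3.9317,
  v_1 = u/||u|| ≈ (0.763, 0.6464) (||v_1|| = 1).

λ_1 = 22.5414,  λ_2 = 16.4586;  v_1 ≈ (0.763, 0.6464)


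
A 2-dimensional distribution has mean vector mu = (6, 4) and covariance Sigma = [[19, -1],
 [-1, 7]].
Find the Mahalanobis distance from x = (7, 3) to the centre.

Step 1 — centre the observation: (x - mu) = (1, -1).

Step 2 — invert Sigma. det(Sigma) = 19·7 - (-1)² = 132.
  Sigma^{-1} = (1/det) · [[d, -b], [-b, a]] = [[0.053, 0.0076],
 [0.0076, 0.1439]].

Step 3 — form the quadratic (x - mu)^T · Sigma^{-1} · (x - mu):
  Sigma^{-1} · (x - mu) = (0.0455, -0.1364).
  (x - mu)^T · [Sigma^{-1} · (x - mu)] = (1)·(0.0455) + (-1)·(-0.1364) = 0.1818.

Step 4 — take square root: d = √(0.1818) ≈ 0.4264.

d(x, mu) = √(0.1818) ≈ 0.4264


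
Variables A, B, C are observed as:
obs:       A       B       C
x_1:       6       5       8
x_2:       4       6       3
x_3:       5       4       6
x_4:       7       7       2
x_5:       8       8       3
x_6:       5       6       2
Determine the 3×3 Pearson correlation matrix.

Step 1 — column means:
  mean(A) = (6 + 4 + 5 + 7 + 8 + 5) / 6 = 35/6 = 5.8333
  mean(B) = (5 + 6 + 4 + 7 + 8 + 6) / 6 = 36/6 = 6
  mean(C) = (8 + 3 + 6 + 2 + 3 + 2) / 6 = 24/6 = 4

Step 2 — sample variances and covariances s[i,j] = (1/(n-1)) · Σ_k (x_{k,i} - mean_i) · (x_{k,j} - mean_j), with n-1 = 5:
  s[A,A] = ((0.1667)·(0.1667) + (-1.8333)·(-1.8333) + (-0.8333)·(-0.8333) + (1.1667)·(1.1667) + (2.1667)·(2.1667) + (-0.8333)·(-0.8333)) / 5 = 10.8333/5 = 2.1667
  s[A,B] = ((0.1667)·(-1) + (-1.8333)·(0) + (-0.8333)·(-2) + (1.1667)·(1) + (2.1667)·(2) + (-0.8333)·(0)) / 5 = 7/5 = 1.4
  s[A,C] = ((0.1667)·(4) + (-1.8333)·(-1) + (-0.8333)·(2) + (1.1667)·(-2) + (2.1667)·(-1) + (-0.8333)·(-2)) / 5 = -2/5 = -0.4
  s[B,B] = ((-1)·(-1) + (0)·(0) + (-2)·(-2) + (1)·(1) + (2)·(2) + (0)·(0)) / 5 = 10/5 = 2
  s[B,C] = ((-1)·(4) + (0)·(-1) + (-2)·(2) + (1)·(-2) + (2)·(-1) + (0)·(-2)) / 5 = -12/5 = -2.4
  s[C,C] = ((4)·(4) + (-1)·(-1) + (2)·(2) + (-2)·(-2) + (-1)·(-1) + (-2)·(-2)) / 5 = 30/5 = 6
  Sample standard deviations s_i = √(s[i,i]):
  s(A) = √(2.1667) = 1.472
  s(B) = √(2) = 1.4142
  s(C) = √(6) = 2.4495

Step 3 — r_{ij} = s_{ij} / (s_i · s_j):
  r[A,A] = 1 (diagonal).
  r[A,B] = 1.4 / (1.472 · 1.4142) = 1.4 / 2.0817 = 0.6725
  r[A,C] = -0.4 / (1.472 · 2.4495) = -0.4 / 3.6056 = -0.1109
  r[B,B] = 1 (diagonal).
  r[B,C] = -2.4 / (1.4142 · 2.4495) = -2.4 / 3.4641 = -0.6928
  r[C,C] = 1 (diagonal).

R is symmetric with unit diagonal. Assembling:

R = [[1, 0.6725, -0.1109],
 [0.6725, 1, -0.6928],
 [-0.1109, -0.6928, 1]]


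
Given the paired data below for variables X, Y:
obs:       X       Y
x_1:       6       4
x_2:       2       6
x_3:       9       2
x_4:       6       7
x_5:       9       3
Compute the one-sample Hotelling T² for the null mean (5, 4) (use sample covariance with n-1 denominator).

Step 1 — sample mean vector:
  mean(X) = (6 + 2 + 9 + 6 + 9) / 5 = 32/5 = 6.4
  mean(Y) = (4 + 6 + 2 + 7 + 3) / 5 = 22/5 = 4.4
  x̄ = (6.4, 4.4),  deviation x̄ - mu_0 = (6.4, 4.4) - (5, 4) = (1.4, 0.4).

Step 2 — sample covariance matrix, S[i,j] = (1/(n-1)) · Σ_k (x_{k,i} - mean_i) · (x_{k,j} - mean_j), divisor n-1 = 4:
  S[X,X] = ((-0.4)·(-0.4) + (-4.4)·(-4.4) + (2.6)·(2.6) + (-0.4)·(-0.4) + (2.6)·(2.6)) / 4 = 33.2/4 = 8.3
  S[X,Y] = ((-0.4)·(-0.4) + (-4.4)·(1.6) + (2.6)·(-2.4) + (-0.4)·(2.6) + (2.6)·(-1.4)) / 4 = -17.8/4 = -4.45
  S[Y,Y] = ((-0.4)·(-0.4) + (1.6)·(1.6) + (-2.4)·(-2.4) + (2.6)·(2.6) + (-1.4)·(-1.4)) / 4 = 17.2/4 = 4.3
  S = [[8.3, -4.45],
 [-4.45, 4.3]].

Step 3 — invert S. det(S) = 8.3·4.3 - (-4.45)² = 15.8875.
  S^{-1} = (1/det) · [[d, -b], [-b, a]] = [[0.2707, 0.2801],
 [0.2801, 0.5224]].

Step 4 — quadratic form (x̄ - mu_0)^T · S^{-1} · (x̄ - mu_0):
  S^{-1} · (x̄ - mu_0) = (0.491, 0.6011),
  (x̄ - mu_0)^T · [...] = (1.4)·(0.491) + (0.4)·(0.6011) = 0.9278.

Step 5 — scale by n: T² = 5 · 0.9278 = 4.6389.

T² ≈ 4.6389


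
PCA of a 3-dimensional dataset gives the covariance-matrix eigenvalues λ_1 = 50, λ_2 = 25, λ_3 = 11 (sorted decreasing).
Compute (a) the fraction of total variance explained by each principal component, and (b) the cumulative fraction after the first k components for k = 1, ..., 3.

Step 1 — total variance = trace(Sigma) = Σ λ_i = 50 + 25 + 11 = 86.

Step 2 — fraction explained by component i = λ_i / Σ λ:
  PC1: 50/86 = 0.5814
  PC2: 25/86 = 0.2907
  PC3: 11/86 = 0.1279

Step 3 — cumulative fraction after k components = (λ_1 + ... + λ_k) / Σ λ:
  k = 1: 50/86 = 0.5814
  k = 2: (50 + 25)/86 = 75/86 = 0.8721
  k = 3: (50 + 25 + 11)/86 = 86/86 = 1

Summary (fraction, with percent):

explained: PC1 0.5814 (58.14%), PC2 0.2907 (29.07%), PC3 0.1279 (12.79%);  cumulative: 0.5814, 0.8721, 1


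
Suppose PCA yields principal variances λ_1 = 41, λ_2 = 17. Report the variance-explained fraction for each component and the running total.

Step 1 — total variance = trace(Sigma) = Σ λ_i = 41 + 17 = 58.

Step 2 — fraction explained by component i = λ_i / Σ λ:
  PC1: 41/58 = 0.7069
  PC2: 17/58 = 0.2931

Step 3 — cumulative fraction after k components = (λ_1 + ... + λ_k) / Σ λ:
  k = 1: 41/58 = 0.7069
  k = 2: (41 + 17)/58 = 58/58 = 1

Summary (fraction, with percent):

explained: PC1 0.7069 (70.69%), PC2 0.2931 (29.31%);  cumulative: 0.7069, 1


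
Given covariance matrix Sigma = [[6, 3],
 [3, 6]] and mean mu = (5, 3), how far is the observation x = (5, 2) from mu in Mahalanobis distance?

Step 1 — centre the observation: (x - mu) = (0, -1).

Step 2 — invert Sigma. det(Sigma) = 6·6 - (3)² = 27.
  Sigma^{-1} = (1/det) · [[d, -b], [-b, a]] = [[0.2222, -0.1111],
 [-0.1111, 0.2222]].

Step 3 — form the quadratic (x - mu)^T · Sigma^{-1} · (x - mu):
  Sigma^{-1} · (x - mu) = (0.1111, -0.2222).
  (x - mu)^T · [Sigma^{-1} · (x - mu)] = (0)·(0.1111) + (-1)·(-0.2222) = 0.2222.

Step 4 — take square root: d = √(0.2222) ≈ 0.4714.

d(x, mu) = √(0.2222) ≈ 0.4714


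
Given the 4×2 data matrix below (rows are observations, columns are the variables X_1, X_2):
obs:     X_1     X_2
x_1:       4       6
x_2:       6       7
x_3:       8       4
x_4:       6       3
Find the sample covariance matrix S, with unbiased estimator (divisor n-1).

Step 1 — column means:
  mean(X_1) = (4 + 6 + 8 + 6) / 4 = 24/4 = 6
  mean(X_2) = (6 + 7 + 4 + 3) / 4 = 20/4 = 5

Step 2 — sample covariance S[i,j] = (1/(n-1)) · Σ_k (x_{k,i} - mean_i) · (x_{k,j} - mean_j), with n-1 = 3.
  S[X_1,X_1] = ((-2)·(-2) + (0)·(0) + (2)·(2) + (0)·(0)) / 3 = 8/3 = 2.6667
  S[X_1,X_2] = ((-2)·(1) + (0)·(2) + (2)·(-1) + (0)·(-2)) / 3 = -4/3 = -1.3333
  S[X_2,X_2] = ((1)·(1) + (2)·(2) + (-1)·(-1) + (-2)·(-2)) / 3 = 10/3 = 3.3333

S is symmetric (S[j,i] = S[i,j]). Assembling:

S = [[2.6667, -1.3333],
 [-1.3333, 3.3333]]


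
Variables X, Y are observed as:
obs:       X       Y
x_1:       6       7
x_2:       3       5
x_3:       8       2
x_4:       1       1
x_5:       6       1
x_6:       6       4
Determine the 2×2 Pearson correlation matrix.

Step 1 — column means:
  mean(X) = (6 + 3 + 8 + 1 + 6 + 6) / 6 = 30/6 = 5
  mean(Y) = (7 + 5 + 2 + 1 + 1 + 4) / 6 = 20/6 = 3.3333

Step 2 — sample variances and covariances s[i,j] = (1/(n-1)) · Σ_k (x_{k,i} - mean_i) · (x_{k,j} - mean_j), with n-1 = 5:
  s[X,X] = ((1)·(1) + (-2)·(-2) + (3)·(3) + (-4)·(-4) + (1)·(1) + (1)·(1)) / 5 = 32/5 = 6.4
  s[X,Y] = ((1)·(3.6667) + (-2)·(1.6667) + (3)·(-1.3333) + (-4)·(-2.3333) + (1)·(-2.3333) + (1)·(0.6667)) / 5 = 4/5 = 0.8
  s[Y,Y] = ((3.6667)·(3.6667) + (1.6667)·(1.6667) + (-1.3333)·(-1.3333) + (-2.3333)·(-2.3333) + (-2.3333)·(-2.3333) + (0.6667)·(0.6667)) / 5 = 29.3333/5 = 5.8667
  Sample standard deviations s_i = √(s[i,i]):
  s(X) = √(6.4) = 2.5298
  s(Y) = √(5.8667) = 2.4221

Step 3 — r_{ij} = s_{ij} / (s_i · s_j):
  r[X,X] = 1 (diagonal).
  r[X,Y] = 0.8 / (2.5298 · 2.4221) = 0.8 / 6.1275 = 0.1306
  r[Y,Y] = 1 (diagonal).

R is symmetric with unit diagonal. Assembling:

R = [[1, 0.1306],
 [0.1306, 1]]


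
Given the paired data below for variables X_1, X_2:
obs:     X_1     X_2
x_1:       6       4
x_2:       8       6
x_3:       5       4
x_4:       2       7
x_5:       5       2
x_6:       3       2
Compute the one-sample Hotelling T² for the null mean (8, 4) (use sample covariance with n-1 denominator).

Step 1 — sample mean vector:
  mean(X_1) = (6 + 8 + 5 + 2 + 5 + 3) / 6 = 29/6 = 4.8333
  mean(X_2) = (4 + 6 + 4 + 7 + 2 + 2) / 6 = 25/6 = 4.1667
  x̄ = (4.8333, 4.1667),  deviation x̄ - mu_0 = (4.8333, 4.1667) - (8, 4) = (-3.1667, 0.1667).

Step 2 — sample covariance matrix, S[i,j] = (1/(n-1)) · Σ_k (x_{k,i} - mean_i) · (x_{k,j} - mean_j), divisor n-1 = 5:
  S[X_1,X_1] = ((1.1667)·(1.1667) + (3.1667)·(3.1667) + (0.1667)·(0.1667) + (-2.8333)·(-2.8333) + (0.1667)·(0.1667) + (-1.8333)·(-1.8333)) / 5 = 22.8333/5 = 4.5667
  S[X_1,X_2] = ((1.1667)·(-0.1667) + (3.1667)·(1.8333) + (0.1667)·(-0.1667) + (-2.8333)·(2.8333) + (0.1667)·(-2.1667) + (-1.8333)·(-2.1667)) / 5 = 1.1667/5 = 0.2333
  S[X_2,X_2] = ((-0.1667)·(-0.1667) + (1.8333)·(1.8333) + (-0.1667)·(-0.1667) + (2.8333)·(2.8333) + (-2.1667)·(-2.1667) + (-2.1667)·(-2.1667)) / 5 = 20.8333/5 = 4.1667
  S = [[4.5667, 0.2333],
 [0.2333, 4.1667]].

Step 3 — invert S. det(S) = 4.5667·4.1667 - (0.2333)² = 18.9733.
  S^{-1} = (1/det) · [[d, -b], [-b, a]] = [[0.2196, -0.0123],
 [-0.0123, 0.2407]].

Step 4 — quadratic form (x̄ - mu_0)^T · S^{-1} · (x̄ - mu_0):
  S^{-1} · (x̄ - mu_0) = (-0.6975, 0.0791),
  (x̄ - mu_0)^T · [...] = (-3.1667)·(-0.6975) + (0.1667)·(0.0791) = 2.2218.

Step 5 — scale by n: T² = 6 · 2.2218 = 13.331.

T² ≈ 13.331


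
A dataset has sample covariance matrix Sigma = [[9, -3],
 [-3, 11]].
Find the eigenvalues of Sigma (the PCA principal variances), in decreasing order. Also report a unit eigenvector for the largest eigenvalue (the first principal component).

Step 1 — characteristic polynomial of 2×2 Sigma:
  det(Sigma - λI) = λ² - trace · λ + det = 0.
  trace = 9 + 11 = 20, det = 9·11 - (-3)² = 90.
Step 2 — discriminant:
  Δ = trace² - 4·det = 400 - 360 = 40.
Step 3 — eigenvalues:
  λ = (trace ± √Δ)/2 = (20 ± 6.3246)/2,
  λ_1 = 13.1623,  λ_2 = 6.8377.

Step 4 — unit eigenvector for λ_1: solve (Sigma - λ_1 I)v = 0. First row:
  (9 - 13.1623)·v_x + (-3)·v_y = 0, i.e. (-4.1623)·v_x + (-3)·v_y = 0,
  so v ∝ (b, λ_1 - a) = (-3, 4.1623); multiply by -1 so the first entry is positive: u = (3, -4.1623).
  ||u|| = √((3)² + (-4.1623)²) = √(26.3246) ≈ 5.1307,
  v_1 = u/||u|| ≈ (0.5847, -0.8112) (||v_1|| = 1).

λ_1 = 13.1623,  λ_2 = 6.8377;  v_1 ≈ (0.5847, -0.8112)


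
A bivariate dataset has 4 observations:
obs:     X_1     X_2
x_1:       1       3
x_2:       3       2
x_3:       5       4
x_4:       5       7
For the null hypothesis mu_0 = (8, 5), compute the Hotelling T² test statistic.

Step 1 — sample mean vector:
  mean(X_1) = (1 + 3 + 5 + 5) / 4 = 14/4 = 3.5
  mean(X_2) = (3 + 2 + 4 + 7) / 4 = 16/4 = 4
  x̄ = (3.5, 4),  deviation x̄ - mu_0 = (3.5, 4) - (8, 5) = (-4.5, -1).

Step 2 — sample covariance matrix, S[i,j] = (1/(n-1)) · Σ_k (x_{k,i} - mean_i) · (x_{k,j} - mean_j), divisor n-1 = 3:
  S[X_1,X_1] = ((-2.5)·(-2.5) + (-0.5)·(-0.5) + (1.5)·(1.5) + (1.5)·(1.5)) / 3 = 11/3 = 3.6667
  S[X_1,X_2] = ((-2.5)·(-1) + (-0.5)·(-2) + (1.5)·(0) + (1.5)·(3)) / 3 = 8/3 = 2.6667
  S[X_2,X_2] = ((-1)·(-1) + (-2)·(-2) + (0)·(0) + (3)·(3)) / 3 = 14/3 = 4.6667
  S = [[3.6667, 2.6667],
 [2.6667, 4.6667]].

Step 3 — invert S. det(S) = 3.6667·4.6667 - (2.6667)² = 10.
  S^{-1} = (1/det) · [[d, -b], [-b, a]] = [[0.4667, -0.2667],
 [-0.2667, 0.3667]].

Step 4 — quadratic form (x̄ - mu_0)^T · S^{-1} · (x̄ - mu_0):
  S^{-1} · (x̄ - mu_0) = (-1.8333, 0.8333),
  (x̄ - mu_0)^T · [...] = (-4.5)·(-1.8333) + (-1)·(0.8333) = 7.4167.

Step 5 — scale by n: T² = 4 · 7.4167 = 29.6667.

T² ≈ 29.6667


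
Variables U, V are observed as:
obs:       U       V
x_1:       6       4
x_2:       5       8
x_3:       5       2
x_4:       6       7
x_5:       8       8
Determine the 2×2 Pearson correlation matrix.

Step 1 — column means:
  mean(U) = (6 + 5 + 5 + 6 + 8) / 5 = 30/5 = 6
  mean(V) = (4 + 8 + 2 + 7 + 8) / 5 = 29/5 = 5.8

Step 2 — sample variances and covariances s[i,j] = (1/(n-1)) · Σ_k (x_{k,i} - mean_i) · (x_{k,j} - mean_j), with n-1 = 4:
  s[U,U] = ((0)·(0) + (-1)·(-1) + (-1)·(-1) + (0)·(0) + (2)·(2)) / 4 = 6/4 = 1.5
  s[U,V] = ((0)·(-1.8) + (-1)·(2.2) + (-1)·(-3.8) + (0)·(1.2) + (2)·(2.2)) / 4 = 6/4 = 1.5
  s[V,V] = ((-1.8)·(-1.8) + (2.2)·(2.2) + (-3.8)·(-3.8) + (1.2)·(1.2) + (2.2)·(2.2)) / 4 = 28.8/4 = 7.2
  Sample standard deviations s_i = √(s[i,i]):
  s(U) = √(1.5) = 1.2247
  s(V) = √(7.2) = 2.6833

Step 3 — r_{ij} = s_{ij} / (s_i · s_j):
  r[U,U] = 1 (diagonal).
  r[U,V] = 1.5 / (1.2247 · 2.6833) = 1.5 / 3.2863 = 0.4564
  r[V,V] = 1 (diagonal).

R is symmetric with unit diagonal. Assembling:

R = [[1, 0.4564],
 [0.4564, 1]]


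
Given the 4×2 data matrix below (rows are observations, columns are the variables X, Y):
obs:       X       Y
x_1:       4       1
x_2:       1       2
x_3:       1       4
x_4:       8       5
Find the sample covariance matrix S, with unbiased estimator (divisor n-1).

Step 1 — column means:
  mean(X) = (4 + 1 + 1 + 8) / 4 = 14/4 = 3.5
  mean(Y) = (1 + 2 + 4 + 5) / 4 = 12/4 = 3

Step 2 — sample covariance S[i,j] = (1/(n-1)) · Σ_k (x_{k,i} - mean_i) · (x_{k,j} - mean_j), with n-1 = 3.
  S[X,X] = ((0.5)·(0.5) + (-2.5)·(-2.5) + (-2.5)·(-2.5) + (4.5)·(4.5)) / 3 = 33/3 = 11
  S[X,Y] = ((0.5)·(-2) + (-2.5)·(-1) + (-2.5)·(1) + (4.5)·(2)) / 3 = 8/3 = 2.6667
  S[Y,Y] = ((-2)·(-2) + (-1)·(-1) + (1)·(1) + (2)·(2)) / 3 = 10/3 = 3.3333

S is symmetric (S[j,i] = S[i,j]). Assembling:

S = [[11, 2.6667],
 [2.6667, 3.3333]]


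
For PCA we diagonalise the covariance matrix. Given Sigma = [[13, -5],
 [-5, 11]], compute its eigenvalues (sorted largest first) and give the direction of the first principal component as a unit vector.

Step 1 — characteristic polynomial of 2×2 Sigma:
  det(Sigma - λI) = λ² - trace · λ + det = 0.
  trace = 13 + 11 = 24, det = 13·11 - (-5)² = 118.
Step 2 — discriminant:
  Δ = trace² - 4·det = 576 - 472 = 104.
Step 3 — eigenvalues:
  λ = (trace ± √Δ)/2 = (24 ± 10.198)/2,
  λ_1 = 17.099,  λ_2 = 6.901.

Step 4 — unit eigenvector for λ_1: solve (Sigma - λ_1 I)v = 0. First row:
  (13 - 17.099)·v_x + (-5)·v_y = 0, i.e. (-4.099)·v_x + (-5)·v_y = 0,
  so v ∝ (b, λ_1 - a) = (-5, 4.099); multiply by -1 so the first entry is positive: u = (5, -4.099).
  ||u|| = √((5)² + (-4.099)²) = √(41.802) ≈ 6.4654,
  v_1 = u/||u|| ≈ (0.7733, -0.634) (||v_1|| = 1).

λ_1 = 17.099,  λ_2 = 6.901;  v_1 ≈ (0.7733, -0.634)


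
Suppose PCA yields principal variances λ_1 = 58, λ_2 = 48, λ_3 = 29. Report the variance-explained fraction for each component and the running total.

Step 1 — total variance = trace(Sigma) = Σ λ_i = 58 + 48 + 29 = 135.

Step 2 — fraction explained by component i = λ_i / Σ λ:
  PC1: 58/135 = 0.4296
  PC2: 48/135 = 0.3556
  PC3: 29/135 = 0.2148

Step 3 — cumulative fraction after k components = (λ_1 + ... + λ_k) / Σ λ:
  k = 1: 58/135 = 0.4296
  k = 2: (58 + 48)/135 = 106/135 = 0.7852
  k = 3: (58 + 48 + 29)/135 = 135/135 = 1

Summary (fraction, with percent):

explained: PC1 0.4296 (42.96%), PC2 0.3556 (35.56%), PC3 0.2148 (21.48%);  cumulative: 0.4296, 0.7852, 1


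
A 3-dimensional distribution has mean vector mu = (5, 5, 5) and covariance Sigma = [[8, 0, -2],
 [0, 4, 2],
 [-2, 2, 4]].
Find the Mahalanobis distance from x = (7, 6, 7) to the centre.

Step 1 — centre the observation: (x - mu) = (2, 1, 2).

Step 2 — invert Sigma (cofactor / det for 3×3, or solve directly):
  Sigma^{-1} = [[0.15, -0.05, 0.1],
 [-0.05, 0.35, -0.2],
 [0.1, -0.2, 0.4]].

Step 3 — form the quadratic (x - mu)^T · Sigma^{-1} · (x - mu):
  Sigma^{-1} · (x - mu) = (0.45, -0.15, 0.8).
  (x - mu)^T · [Sigma^{-1} · (x - mu)] = (2)·(0.45) + (1)·(-0.15) + (2)·(0.8) = 2.35.

Step 4 — take square root: d = √(2.35) ≈ 1.533.

d(x, mu) = √(2.35) ≈ 1.533


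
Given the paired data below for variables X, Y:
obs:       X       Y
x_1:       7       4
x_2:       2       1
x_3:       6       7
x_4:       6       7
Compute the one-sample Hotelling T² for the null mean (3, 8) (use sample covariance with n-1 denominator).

Step 1 — sample mean vector:
  mean(X) = (7 + 2 + 6 + 6) / 4 = 21/4 = 5.25
  mean(Y) = (4 + 1 + 7 + 7) / 4 = 19/4 = 4.75
  x̄ = (5.25, 4.75),  deviation x̄ - mu_0 = (5.25, 4.75) - (3, 8) = (2.25, -3.25).

Step 2 — sample covariance matrix, S[i,j] = (1/(n-1)) · Σ_k (x_{k,i} - mean_i) · (x_{k,j} - mean_j), divisor n-1 = 3:
  S[X,X] = ((1.75)·(1.75) + (-3.25)·(-3.25) + (0.75)·(0.75) + (0.75)·(0.75)) / 3 = 14.75/3 = 4.9167
  S[X,Y] = ((1.75)·(-0.75) + (-3.25)·(-3.75) + (0.75)·(2.25) + (0.75)·(2.25)) / 3 = 14.25/3 = 4.75
  S[Y,Y] = ((-0.75)·(-0.75) + (-3.75)·(-3.75) + (2.25)·(2.25) + (2.25)·(2.25)) / 3 = 24.75/3 = 8.25
  S = [[4.9167, 4.75],
 [4.75, 8.25]].

Step 3 — invert S. det(S) = 4.9167·8.25 - (4.75)² = 18.
  S^{-1} = (1/det) · [[d, -b], [-b, a]] = [[0.4583, -0.2639],
 [-0.2639, 0.2731]].

Step 4 — quadratic form (x̄ - mu_0)^T · S^{-1} · (x̄ - mu_0):
  S^{-1} · (x̄ - mu_0) = (1.8889, -1.4815),
  (x̄ - mu_0)^T · [...] = (2.25)·(1.8889) + (-3.25)·(-1.4815) = 9.0648.

Step 5 — scale by n: T² = 4 · 9.0648 = 36.2593.

T² ≈ 36.2593


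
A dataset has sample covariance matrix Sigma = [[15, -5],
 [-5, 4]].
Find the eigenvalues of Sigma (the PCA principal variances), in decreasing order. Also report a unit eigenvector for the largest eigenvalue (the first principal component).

Step 1 — characteristic polynomial of 2×2 Sigma:
  det(Sigma - λI) = λ² - trace · λ + det = 0.
  trace = 15 + 4 = 19, det = 15·4 - (-5)² = 35.
Step 2 — discriminant:
  Δ = trace² - 4·det = 361 - 140 = 221.
Step 3 — eigenvalues:
  λ = (trace ± √Δ)/2 = (19 ± 14.8661)/2,
  λ_1 = 16.933,  λ_2 = 2.067.

Step 4 — unit eigenvector for λ_1: solve (Sigma - λ_1 I)v = 0. First row:
  (15 - 16.933)·v_x + (-5)·v_y = 0, i.e. (-1.933)·v_x + (-5)·v_y = 0,
  so v ∝ (b, λ_1 - a) = (-5, 1.933); multiply by -1 so the first entry is positive: u = (5, -1.933).
  ||u|| = √((5)² + (-1.933)²) = √(28.7366) ≈ 5.3607,
  v_1 = u/||u|| ≈ (0.9327, -0.3606) (||v_1|| = 1).

λ_1 = 16.933,  λ_2 = 2.067;  v_1 ≈ (0.9327, -0.3606)


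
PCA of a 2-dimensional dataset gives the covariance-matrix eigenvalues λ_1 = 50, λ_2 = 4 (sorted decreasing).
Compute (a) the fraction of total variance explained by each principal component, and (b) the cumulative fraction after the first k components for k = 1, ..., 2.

Step 1 — total variance = trace(Sigma) = Σ λ_i = 50 + 4 = 54.

Step 2 — fraction explained by component i = λ_i / Σ λ:
  PC1: 50/54 = 0.9259
  PC2: 4/54 = 0.0741

Step 3 — cumulative fraction after k components = (λ_1 + ... + λ_k) / Σ λ:
  k = 1: 50/54 = 0.9259
  k = 2: (50 + 4)/54 = 54/54 = 1

Summary (fraction, with percent):

explained: PC1 0.9259 (92.59%), PC2 0.0741 (7.41%);  cumulative: 0.9259, 1


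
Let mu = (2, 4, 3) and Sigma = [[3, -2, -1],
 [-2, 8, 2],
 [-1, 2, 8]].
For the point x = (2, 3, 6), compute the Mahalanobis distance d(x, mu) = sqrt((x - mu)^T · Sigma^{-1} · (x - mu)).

Step 1 — centre the observation: (x - mu) = (0, -1, 3).

Step 2 — invert Sigma (cofactor / det for 3×3, or solve directly):
  Sigma^{-1} = [[0.4054, 0.0946, 0.027],
 [0.0946, 0.1554, -0.027],
 [0.027, -0.027, 0.1351]].

Step 3 — form the quadratic (x - mu)^T · Sigma^{-1} · (x - mu):
  Sigma^{-1} · (x - mu) = (-0.0135, -0.2365, 0.4324).
  (x - mu)^T · [Sigma^{-1} · (x - mu)] = (0)·(-0.0135) + (-1)·(-0.2365) + (3)·(0.4324) = 1.5338.

Step 4 — take square root: d = √(1.5338) ≈ 1.2385.

d(x, mu) = √(1.5338) ≈ 1.2385


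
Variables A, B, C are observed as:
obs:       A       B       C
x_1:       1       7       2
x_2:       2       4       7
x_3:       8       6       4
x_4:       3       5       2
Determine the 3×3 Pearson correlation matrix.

Step 1 — column means:
  mean(A) = (1 + 2 + 8 + 3) / 4 = 14/4 = 3.5
  mean(B) = (7 + 4 + 6 + 5) / 4 = 22/4 = 5.5
  mean(C) = (2 + 7 + 4 + 2) / 4 = 15/4 = 3.75

Step 2 — sample variances and covariances s[i,j] = (1/(n-1)) · Σ_k (x_{k,i} - mean_i) · (x_{k,j} - mean_j), with n-1 = 3:
  s[A,A] = ((-2.5)·(-2.5) + (-1.5)·(-1.5) + (4.5)·(4.5) + (-0.5)·(-0.5)) / 3 = 29/3 = 9.6667
  s[A,B] = ((-2.5)·(1.5) + (-1.5)·(-1.5) + (4.5)·(0.5) + (-0.5)·(-0.5)) / 3 = 1/3 = 0.3333
  s[A,C] = ((-2.5)·(-1.75) + (-1.5)·(3.25) + (4.5)·(0.25) + (-0.5)·(-1.75)) / 3 = 1.5/3 = 0.5
  s[B,B] = ((1.5)·(1.5) + (-1.5)·(-1.5) + (0.5)·(0.5) + (-0.5)·(-0.5)) / 3 = 5/3 = 1.6667
  s[B,C] = ((1.5)·(-1.75) + (-1.5)·(3.25) + (0.5)·(0.25) + (-0.5)·(-1.75)) / 3 = -6.5/3 = -2.1667
  s[C,C] = ((-1.75)·(-1.75) + (3.25)·(3.25) + (0.25)·(0.25) + (-1.75)·(-1.75)) / 3 = 16.75/3 = 5.5833
  Sample standard deviations s_i = √(s[i,i]):
  s(A) = √(9.6667) = 3.1091
  s(B) = √(1.6667) = 1.291
  s(C) = √(5.5833) = 2.3629

Step 3 — r_{ij} = s_{ij} / (s_i · s_j):
  r[A,A] = 1 (diagonal).
  r[A,B] = 0.3333 / (3.1091 · 1.291) = 0.3333 / 4.0139 = 0.083
  r[A,C] = 0.5 / (3.1091 · 2.3629) = 0.5 / 7.3466 = 0.0681
  r[B,B] = 1 (diagonal).
  r[B,C] = -2.1667 / (1.291 · 2.3629) = -2.1667 / 3.0505 = -0.7103
  r[C,C] = 1 (diagonal).

R is symmetric with unit diagonal. Assembling:

R = [[1, 0.083, 0.0681],
 [0.083, 1, -0.7103],
 [0.0681, -0.7103, 1]]


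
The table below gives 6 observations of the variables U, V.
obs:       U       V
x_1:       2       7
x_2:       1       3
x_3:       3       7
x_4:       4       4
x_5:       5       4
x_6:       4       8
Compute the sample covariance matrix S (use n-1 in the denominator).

Step 1 — column means:
  mean(U) = (2 + 1 + 3 + 4 + 5 + 4) / 6 = 19/6 = 3.1667
  mean(V) = (7 + 3 + 7 + 4 + 4 + 8) / 6 = 33/6 = 5.5

Step 2 — sample covariance S[i,j] = (1/(n-1)) · Σ_k (x_{k,i} - mean_i) · (x_{k,j} - mean_j), with n-1 = 5.
  S[U,U] = ((-1.1667)·(-1.1667) + (-2.1667)·(-2.1667) + (-0.1667)·(-0.1667) + (0.8333)·(0.8333) + (1.8333)·(1.8333) + (0.8333)·(0.8333)) / 5 = 10.8333/5 = 2.1667
  S[U,V] = ((-1.1667)·(1.5) + (-2.1667)·(-2.5) + (-0.1667)·(1.5) + (0.8333)·(-1.5) + (1.8333)·(-1.5) + (0.8333)·(2.5)) / 5 = 1.5/5 = 0.3
  S[V,V] = ((1.5)·(1.5) + (-2.5)·(-2.5) + (1.5)·(1.5) + (-1.5)·(-1.5) + (-1.5)·(-1.5) + (2.5)·(2.5)) / 5 = 21.5/5 = 4.3

S is symmetric (S[j,i] = S[i,j]). Assembling:

S = [[2.1667, 0.3],
 [0.3, 4.3]]
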